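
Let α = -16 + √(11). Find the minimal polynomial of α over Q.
m_α(x) = x^2 + 32x + 245

From α + 16 = √(11), squaring gives (α + 16)^2 = 11, i.e. α^2 + 32α + 256 = 11, so α^2 + 32α + 245 = 0. The discriminant of x^2 + 32x + 245 is (32)^2 - 4·(245) = 1024 - 980 = 44, and 4·(11) is not a perfect square in Q since 11 is squarefree and ≠ 1. Hence x^2 + 32x + 245 is irreducible over Q and is the minimal polynomial of α.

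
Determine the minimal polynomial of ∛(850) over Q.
m_α(x) = x^3 - 850

α satisfies α^3 = 850, so x^3 - 850 annihilates α. By the rational root test, a rational root p/q (in lowest terms) of x^3 - 850 would satisfy p^3 = 850 q^3, forcing q = 1 and p^3 = 850; but 850 is not a perfect cube, contradiction. A monic cubic over Q with no rational root is irreducible (any nontrivial factorization would include a linear factor). Hence x^3 - 850 is the minimal polynomial of α, and in particular [Q(α):Q] = 3.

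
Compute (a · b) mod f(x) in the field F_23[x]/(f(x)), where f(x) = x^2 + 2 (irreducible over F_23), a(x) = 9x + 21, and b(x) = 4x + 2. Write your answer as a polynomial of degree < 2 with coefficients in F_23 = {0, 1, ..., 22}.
a · b ≡ 10x + 16 (mod f(x))

Multiply in F_23[x]: a(x)·b(x) = (9x + 21)·(4x + 2) = 13x^2 + 10x + 19. This has degree ≥ 2, so divide by f(x) over F_23: 13x^2 + 10x + 19 = (13)·(x^2 + 2) + (10x + 16). Hence a·b ≡ 10x + 16 (mod f). (F_23[x]/(f) is a field with 23^2 = 529 elements since f is irreducible of degree 2.)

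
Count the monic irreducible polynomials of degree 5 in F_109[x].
There are 3077247888 monic irreducible polynomials of degree 5 over F_109

Each element of F_{109^5} that lies in no proper subfield is a root of exactly one monic irreducible of degree 5 over F_109, and each such polynomial has 5 distinct roots in F_{109^5}. By Möbius inversion the count is N_109(5) = (1/5) Σ_{d|5} μ(5/d) · 109^d = (1/5)(μ(5)·109^1 + μ(1)·109^5) = 15386239440/5 = 3077247888.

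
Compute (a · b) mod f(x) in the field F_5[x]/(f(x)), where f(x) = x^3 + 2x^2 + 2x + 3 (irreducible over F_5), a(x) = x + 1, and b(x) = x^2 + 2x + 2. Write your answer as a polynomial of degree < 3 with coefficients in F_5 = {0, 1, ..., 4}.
a · b ≡ x^2 + 2x + 4 (mod f(x))

Multiply in F_5[x]: a(x)·b(x) = (x + 1)·(x^2 + 2x + 2) = x^3 + 3x^2 + 4x + 2. This has degree ≥ 3, so divide by f(x) over F_5: x^3 + 3x^2 + 4x + 2 = (1)·(x^3 + 2x^2 + 2x + 3) + (x^2 + 2x + 4). Hence a·b ≡ x^2 + 2x + 4 (mod f). (F_5[x]/(f) is a field with 5^3 = 125 elements since f is irreducible of degree 3.)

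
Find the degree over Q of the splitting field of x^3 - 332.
[K : Q] = 6

The roots of x^3 - 332 are ∛332, ω∛332, ω^2∛332 where ω = e^(2πi/3) is a primitive cube root of unity, so K = Q(∛332, ω). Now [Q(∛332):Q] = 3 (since 332 is not a perfect cube, x^3 - 332 is irreducible) and [Q(ω):Q] = 2. Both 2 and 3 divide [K:Q], and [K:Q] ≤ 3·2 = 6, so [K:Q] = 6. (Equivalently: Q(∛332) ⊂ R but ω ∉ R, so [K : Q(∛332)] = 2.)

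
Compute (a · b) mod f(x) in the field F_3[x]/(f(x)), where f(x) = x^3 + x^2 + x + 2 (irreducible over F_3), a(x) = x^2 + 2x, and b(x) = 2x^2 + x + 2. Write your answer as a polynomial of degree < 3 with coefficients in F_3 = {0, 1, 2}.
a · b ≡ 2x^2 (mod f(x))

Multiply in F_3[x]: a(x)·b(x) = (x^2 + 2x)·(2x^2 + x + 2) = 2x^4 + 2x^3 + x^2 + x. This has degree ≥ 3, so divide by f(x) over F_3: 2x^4 + 2x^3 + x^2 + x = (2x)·(x^3 + x^2 + x + 2) + (2x^2). Hence a·b ≡ 2x^2 (mod f). (F_3[x]/(f) is a field with 3^3 = 27 elements since f is irreducible of degree 3.)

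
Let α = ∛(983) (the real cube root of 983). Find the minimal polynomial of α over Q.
m_α(x) = x^3 - 983

α satisfies α^3 = 983, so x^3 - 983 annihilates α. By the rational root test, a rational root p/q (in lowest terms) of x^3 - 983 would satisfy p^3 = 983 q^3, forcing q = 1 and p^3 = 983; but 983 is not a perfect cube, contradiction. A monic cubic over Q with no rational root is irreducible (any nontrivial factorization would include a linear factor). Hence x^3 - 983 is the minimal polynomial of α, and in particular [Q(α):Q] = 3.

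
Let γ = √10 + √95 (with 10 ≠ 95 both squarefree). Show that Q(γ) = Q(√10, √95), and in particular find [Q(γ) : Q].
[Q(γ) : Q] = 4 (equivalently, Q(γ) = Q(√10, √95))

Obviously Q(γ) ⊆ Q(√10, √95), and [Q(√10, √95):Q] = 4 (since 10, 95 are distinct squarefree integers > 1 with 950 not a perfect square). To show equality we compute the minimal polynomial of γ. From γ = √10 + √95: γ^2 = 10 + 2√(950) + 95 = 105 + 2√(950), so γ^2 - 105 = 2√(950); squaring, (γ^2 - 105)^2 = 4·950, i.e. γ^4 - 210γ^2 + 11025 - 3800 = 0, i.e. γ^4 - 210γ^2 + 7225 = 0. So γ is a root of x^4 - 210x^2 + 7225. This polynomial is irreducible over Q: it has no rational root (each ±√10 ± √95 is irrational), and any factorization into two quadratics over Q would force √(950) ∈ Q (pairing opposite roots) or √10, √95 ∈ Q (other pairings), all impossible. Hence [Q(γ):Q] = 4 = [Q(√10, √95):Q], so Q(γ) = Q(√10, √95).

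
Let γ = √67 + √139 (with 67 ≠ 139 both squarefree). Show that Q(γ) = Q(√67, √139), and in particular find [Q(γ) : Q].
[Q(γ) : Q] = 4 (equivalently, Q(γ) = Q(√67, √139))

Obviously Q(γ) ⊆ Q(√67, √139), and [Q(√67, √139):Q] = 4 (since 67, 139 are distinct squarefree integers > 1 with 9313 not a perfect square). To show equality we compute the minimal polynomial of γ. From γ = √67 + √139: γ^2 = 67 + 2√(9313) + 139 = 206 + 2√(9313), so γ^2 - 206 = 2√(9313); squaring, (γ^2 - 206)^2 = 4·9313, i.e. γ^4 - 412γ^2 + 42436 - 37252 = 0, i.e. γ^4 - 412γ^2 + 5184 = 0. So γ is a root of x^4 - 412x^2 + 5184. This polynomial is irreducible over Q: it has no rational root (each ±√67 ± √139 is irrational), and any factorization into two quadratics over Q would force √(9313) ∈ Q (pairing opposite roots) or √67, √139 ∈ Q (other pairings), all impossible. Hence [Q(γ):Q] = 4 = [Q(√67, √139):Q], so Q(γ) = Q(√67, √139).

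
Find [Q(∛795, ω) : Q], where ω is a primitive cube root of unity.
[Q(∛795, ω) : Q] = 6

[Q(∛795):Q] = 3 (min poly x^3 - 795, irreducible since 795 is not a perfect cube). [Q(ω):Q] = 2 (min poly x^2 + x + 1). Since Q(∛795) ⊂ R and ω ∉ R, we have ω ∉ Q(∛795), so x^2 + x + 1 remains irreducible over Q(∛795) and [Q(∛795, ω) : Q(∛795)] = 2. By the tower law, [Q(∛795, ω) : Q] = 3 · 2 = 6. (In fact Q(∛795, ω) is the splitting field of x^3 - 795 over Q.)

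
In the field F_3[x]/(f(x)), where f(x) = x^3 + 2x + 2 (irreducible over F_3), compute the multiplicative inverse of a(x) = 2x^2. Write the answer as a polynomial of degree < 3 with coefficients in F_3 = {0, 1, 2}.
a(x)^(-1) ≡ x^2 + 2x + 2 (mod f(x))

Since f is irreducible over F_3, F_3[x]/(f) is a field and a(x) ≠ 0 has an inverse. Apply the extended Euclidean algorithm to f(x) and a(x) in F_3[x]: f(x) = (2x)·a(x) + (2x + 2);  a(x) = (x + 2)·(2x + 2) + (2). The last nonzero remainder is the constant 2 = gcd(f, a) in F_3. Back-substituting through the division chain expresses 2 = s(x)·a(x) + t(x)·f(x) with s(x) ≡ 2x^2 + x + 1 (mod f), so (2x^2 + x + 1)·a(x) ≡ 2 (mod f). Multiplying by 2^(-1) ≡ 2 in F_3 gives a(x)^(-1) ≡ 2·(2x^2 + x + 1) ≡ x^2 + 2x + 2 (mod f). Check: (2x^2)·(x^2 + 2x + 2) = 2x^4 + x^3 + x^2 ≡ 1 (mod x^3 + 2x + 2).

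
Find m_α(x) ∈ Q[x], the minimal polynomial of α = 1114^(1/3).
m_α(x) = x^3 - 1114

α satisfies α^3 = 1114, so x^3 - 1114 annihilates α. By the rational root test, a rational root p/q (in lowest terms) of x^3 - 1114 would satisfy p^3 = 1114 q^3, forcing q = 1 and p^3 = 1114; but 1114 is not a perfect cube, contradiction. A monic cubic over Q with no rational root is irreducible (any nontrivial factorization would include a linear factor). Hence x^3 - 1114 is the minimal polynomial of α, and in particular [Q(α):Q] = 3.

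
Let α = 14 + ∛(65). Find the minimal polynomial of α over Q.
m_α(x) = x^3 - 42x^2 + 588x - 2809

Set β = α - 14 = ∛(65), so β^3 = 65. Then (α - 14)^3 - 65 = 0, i.e. α is a root of g(x) = (x - 14)^3 - 65 = x^3 - 42x^2 + 588x - 2809. Since g(x) = h(x - 14) where h(x) = x^3 - 65, and h is irreducible over Q (because 65 is not a perfect cube, so h has no rational root, and a monic cubic with no rational root is irreducible), g is also irreducible (irreducibility is preserved under the substitution x → x - 14). Hence m_α(x) = x^3 - 42x^2 + 588x - 2809.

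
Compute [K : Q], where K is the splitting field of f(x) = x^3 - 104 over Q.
[K : Q] = 6

The roots of x^3 - 104 are ∛104, ω∛104, ω^2∛104 where ω = e^(2πi/3) is a primitive cube root of unity, so K = Q(∛104, ω). Now [Q(∛104):Q] = 3 (since 104 is not a perfect cube, x^3 - 104 is irreducible) and [Q(ω):Q] = 2. Both 2 and 3 divide [K:Q], and [K:Q] ≤ 3·2 = 6, so [K:Q] = 6. (Equivalently: Q(∛104) ⊂ R but ω ∉ R, so [K : Q(∛104)] = 2.)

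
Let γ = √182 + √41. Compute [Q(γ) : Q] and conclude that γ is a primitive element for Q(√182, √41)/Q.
[Q(γ) : Q] = 4 (equivalently, Q(γ) = Q(√182, √41))

Obviously Q(γ) ⊆ Q(√182, √41), and [Q(√182, √41):Q] = 4 (since 182, 41 are distinct squarefree integers > 1 with 7462 not a perfect square). To show equality we compute the minimal polynomial of γ. From γ = √182 + √41: γ^2 = 182 + 2√(7462) + 41 = 223 + 2√(7462), so γ^2 - 223 = 2√(7462); squaring, (γ^2 - 223)^2 = 4·7462, i.e. γ^4 - 446γ^2 + 49729 - 29848 = 0, i.e. γ^4 - 446γ^2 + 19881 = 0. So γ is a root of x^4 - 446x^2 + 19881. This polynomial is irreducible over Q: it has no rational root (each ±√182 ± √41 is irrational), and any factorization into two quadratics over Q would force √(7462) ∈ Q (pairing opposite roots) or √182, √41 ∈ Q (other pairings), all impossible. Hence [Q(γ):Q] = 4 = [Q(√182, √41):Q], so Q(γ) = Q(√182, √41).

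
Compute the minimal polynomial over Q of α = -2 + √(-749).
m_α(x) = x^2 + 4x + 753

From α + 2 = √(-749), squaring gives (α + 2)^2 = -749, i.e. α^2 + 4α + 4 = -749, so α^2 + 4α + 753 = 0. The discriminant of x^2 + 4x + 753 is (4)^2 - 4·(753) = 16 - 3012 = -2996, and 4·(-749) is not a perfect square in Q since -749 is squarefree and ≠ 1. Hence x^2 + 4x + 753 is irreducible over Q and is the minimal polynomial of α.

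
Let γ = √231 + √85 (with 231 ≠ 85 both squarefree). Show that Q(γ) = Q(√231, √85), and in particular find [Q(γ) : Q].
[Q(γ) : Q] = 4 (equivalently, Q(γ) = Q(√231, √85))

Obviously Q(γ) ⊆ Q(√231, √85), and [Q(√231, √85):Q] = 4 (since 231, 85 are distinct squarefree integers > 1 with 19635 not a perfect square). To show equality we compute the minimal polynomial of γ. From γ = √231 + √85: γ^2 = 231 + 2√(19635) + 85 = 316 + 2√(19635), so γ^2 - 316 = 2√(19635); squaring, (γ^2 - 316)^2 = 4·19635, i.e. γ^4 - 632γ^2 + 99856 - 78540 = 0, i.e. γ^4 - 632γ^2 + 21316 = 0. So γ is a root of x^4 - 632x^2 + 21316. This polynomial is irreducible over Q: it has no rational root (each ±√231 ± √85 is irrational), and any factorization into two quadratics over Q would force √(19635) ∈ Q (pairing opposite roots) or √231, √85 ∈ Q (other pairings), all impossible. Hence [Q(γ):Q] = 4 = [Q(√231, √85):Q], so Q(γ) = Q(√231, √85).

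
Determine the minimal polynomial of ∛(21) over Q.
m_α(x) = x^3 - 21

α satisfies α^3 = 21, so x^3 - 21 annihilates α. By the rational root test, a rational root p/q (in lowest terms) of x^3 - 21 would satisfy p^3 = 21 q^3, forcing q = 1 and p^3 = 21; but 21 is not a perfect cube, contradiction. A monic cubic over Q with no rational root is irreducible (any nontrivial factorization would include a linear factor). Hence x^3 - 21 is the minimal polynomial of α, and in particular [Q(α):Q] = 3.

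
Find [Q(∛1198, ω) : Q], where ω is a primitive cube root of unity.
[Q(∛1198, ω) : Q] = 6

[Q(∛1198):Q] = 3 (min poly x^3 - 1198, irreducible since 1198 is not a perfect cube). [Q(ω):Q] = 2 (min poly x^2 + x + 1). Since Q(∛1198) ⊂ R and ω ∉ R, we have ω ∉ Q(∛1198), so x^2 + x + 1 remains irreducible over Q(∛1198) and [Q(∛1198, ω) : Q(∛1198)] = 2. By the tower law, [Q(∛1198, ω) : Q] = 3 · 2 = 6. (In fact Q(∛1198, ω) is the splitting field of x^3 - 1198 over Q.)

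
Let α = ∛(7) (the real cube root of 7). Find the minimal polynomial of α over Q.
m_α(x) = x^3 - 7

α satisfies α^3 = 7, so x^3 - 7 annihilates α. By the rational root test, a rational root p/q (in lowest terms) of x^3 - 7 would satisfy p^3 = 7 q^3, forcing q = 1 and p^3 = 7; but 7 is not a perfect cube, contradiction. A monic cubic over Q with no rational root is irreducible (any nontrivial factorization would include a linear factor). Hence x^3 - 7 is the minimal polynomial of α, and in particular [Q(α):Q] = 3.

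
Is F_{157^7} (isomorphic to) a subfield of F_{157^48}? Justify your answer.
No: F_{157^7} is not a subfield of F_{157^48}

F_{p^m} embeds in F_{p^n} iff m | n. Here 7 ∤ 48 (since 48 = 6·7 + 6 with remainder 6 ≠ 0), so F_{157^7} is not a subfield of F_{157^48}. Equivalently: if it were, the tower law would give 7 = [F_{157^7}:F_157] dividing [F_{157^48}:F_157] = 48, contradiction.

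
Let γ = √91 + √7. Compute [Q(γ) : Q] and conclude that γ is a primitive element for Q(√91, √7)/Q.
[Q(γ) : Q] = 4 (equivalently, Q(γ) = Q(√91, √7))

Obviously Q(γ) ⊆ Q(√91, √7), and [Q(√91, √7):Q] = 4 (since 91, 7 are distinct squarefree integers > 1 with 637 not a perfect square). To show equality we compute the minimal polynomial of γ. From γ = √91 + √7: γ^2 = 91 + 2√(637) + 7 = 98 + 2√(637), so γ^2 - 98 = 2√(637); squaring, (γ^2 - 98)^2 = 4·637, i.e. γ^4 - 196γ^2 + 9604 - 2548 = 0, i.e. γ^4 - 196γ^2 + 7056 = 0. So γ is a root of x^4 - 196x^2 + 7056. This polynomial is irreducible over Q: it has no rational root (each ±√91 ± √7 is irrational), and any factorization into two quadratics over Q would force √(637) ∈ Q (pairing opposite roots) or √91, √7 ∈ Q (other pairings), all impossible. Hence [Q(γ):Q] = 4 = [Q(√91, √7):Q], so Q(γ) = Q(√91, √7).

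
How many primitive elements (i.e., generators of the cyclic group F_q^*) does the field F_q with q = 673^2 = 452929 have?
There are φ(452928) = 129024 primitive elements

F_q^* is cyclic of order q - 1 = 452928. A cyclic group of order m has exactly φ(m) generators. Here m = 452928 = 2^6 · 3 · 7 · 337, so the number of primitive elements is φ(452928) = 129024.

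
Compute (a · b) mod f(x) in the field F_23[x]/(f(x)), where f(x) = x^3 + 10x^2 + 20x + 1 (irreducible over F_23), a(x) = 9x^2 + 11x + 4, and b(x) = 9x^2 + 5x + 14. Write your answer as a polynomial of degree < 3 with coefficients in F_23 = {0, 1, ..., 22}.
a · b ≡ 13x^2 + 4x + 9 (mod f(x))

Multiply in F_23[x]: a(x)·b(x) = (9x^2 + 11x + 4)·(9x^2 + 5x + 14) = 12x^4 + 6x^3 + 10x^2 + 13x + 10. This has degree ≥ 3, so divide by f(x) over F_23: 12x^4 + 6x^3 + 10x^2 + 13x + 10 = (12x + 1)·(x^3 + 10x^2 + 20x + 1) + (13x^2 + 4x + 9). Hence a·b ≡ 13x^2 + 4x + 9 (mod f). (F_23[x]/(f) is a field with 23^3 = 12167 elements since f is irreducible of degree 3.)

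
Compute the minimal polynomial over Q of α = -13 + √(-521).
m_α(x) = x^2 + 26x + 690

From α + 13 = √(-521), squaring gives (α + 13)^2 = -521, i.e. α^2 + 26α + 169 = -521, so α^2 + 26α + 690 = 0. The discriminant of x^2 + 26x + 690 is (26)^2 - 4·(690) = 676 - 2760 = -2084, and 4·(-521) is not a perfect square in Q since -521 is squarefree and ≠ 1. Hence x^2 + 26x + 690 is irreducible over Q and is the minimal polynomial of α.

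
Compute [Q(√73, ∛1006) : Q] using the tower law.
[Q(√73, ∛1006) : Q] = 6

Let L = Q(√73, ∛1006). Since Q(√73) ⊂ L and [Q(√73):Q] = 2, the tower law gives 2 | [L:Q]. Likewise Q(∛1006) ⊂ L with [Q(∛1006):Q] = 3 (because 1006 is not a perfect cube), so 3 | [L:Q]. As gcd(2,3) = 1, [L:Q] is divisible by 6. Conversely L is generated over Q by √73 and ∛1006, so [L:Q] ≤ 2·3 = 6. Therefore [Q(√73, ∛1006) : Q] = 6.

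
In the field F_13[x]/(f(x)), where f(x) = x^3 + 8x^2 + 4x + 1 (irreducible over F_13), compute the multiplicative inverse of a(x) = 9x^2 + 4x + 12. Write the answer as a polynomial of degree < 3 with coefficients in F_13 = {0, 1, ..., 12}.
a(x)^(-1) ≡ x^2 + 3x + 1 (mod f(x))

Since f is irreducible over F_13, F_13[x]/(f) is a field and a(x) ≠ 0 has an inverse. Apply the extended Euclidean algorithm to f(x) and a(x) in F_13[x]: f(x) = (3x + 1)·a(x) + (3x + 2);  a(x) = (3x + 8)·(3x + 2) + (9). The last nonzero remainder is the constant 9 = gcd(f, a) in F_13. Back-substituting through the division chain expresses 9 = s(x)·a(x) + t(x)·f(x) with s(x) ≡ 9x^2 + x + 9 (mod f), so (9x^2 + x + 9)·a(x) ≡ 9 (mod f). Multiplying by 9^(-1) ≡ 3 in F_13 gives a(x)^(-1) ≡ 3·(9x^2 + x + 9) ≡ x^2 + 3x + 1 (mod f). Check: (9x^2 + 4x + 12)·(x^2 + 3x + 1) = 9x^4 + 5x^3 + 7x^2 + x + 12 ≡ 1 (mod x^3 + 8x^2 + 4x + 1).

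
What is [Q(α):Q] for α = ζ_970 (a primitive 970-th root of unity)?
[Q(α):Q] = 384

The minimal polynomial of ζ_970 over Q is the 970-th cyclotomic polynomial Φ_970(x), which is irreducible over Q and has degree φ(970) = 384. Hence [Q(α):Q] = φ(970) = 384.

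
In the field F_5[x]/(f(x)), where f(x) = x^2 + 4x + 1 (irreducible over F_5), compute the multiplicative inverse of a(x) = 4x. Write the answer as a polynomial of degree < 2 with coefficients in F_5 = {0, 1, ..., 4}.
a(x)^(-1) ≡ x + 4 (mod f(x))

Since f is irreducible over F_5, F_5[x]/(f) is a field and a(x) ≠ 0 has an inverse. Apply the extended Euclidean algorithm to f(x) and a(x) in F_5[x]: f(x) = (4x + 1)·a(x) + (1). The last nonzero remainder is the constant 1 = gcd(f, a) in F_5. Back-substituting through the division chain expresses 1 = s(x)·a(x) + t(x)·f(x) with s(x) ≡ x + 4 (mod f), so a(x)^(-1) ≡ s(x) = x + 4 (mod f). Check: (4x)·(x + 4) = 4x^2 + x ≡ 1 (mod x^2 + 4x + 1).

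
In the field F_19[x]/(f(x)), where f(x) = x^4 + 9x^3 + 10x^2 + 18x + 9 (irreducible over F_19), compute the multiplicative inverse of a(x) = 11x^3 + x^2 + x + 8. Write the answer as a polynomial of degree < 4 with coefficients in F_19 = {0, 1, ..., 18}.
a(x)^(-1) ≡ 7x^3 + 16x^2 + 4x + 3 (mod f(x))

Since f is irreducible over F_19, F_19[x]/(f) is a field and a(x) ≠ 0 has an inverse. Apply the extended Euclidean algorithm to f(x) and a(x) in F_19[x]: f(x) = (7x + 14)·a(x) + (8x^2 + 5x + 11);  a(x) = (18x + 15)·(8x^2 + 5x + 11) + (13x + 14);  (8x^2 + 5x + 11) = (5x + 14)·(13x + 14) + (5). The last nonzero remainder is the constant 5 = gcd(f, a) in F_19. Back-substituting through the division chain expresses 5 = s(x)·a(x) + t(x)·f(x) with s(x) ≡ 16x^3 + 4x^2 + x + 15 (mod f), so (16x^3 + 4x^2 + x + 15)·a(x) ≡ 5 (mod f). Multiplying by 5^(-1) ≡ 4 in F_19 gives a(x)^(-1) ≡ 4·(16x^3 + 4x^2 + x + 15) ≡ 7x^3 + 16x^2 + 4x + 3 (mod f). Check: (11x^3 + x^2 + x + 8)·(7x^3 + 16x^2 + 4x + 3) = x^6 + 12x^5 + 10x^4 + 14x^3 + 2x^2 + 16x + 5 ≡ 1 (mod x^4 + 9x^3 + 10x^2 + 18x + 9).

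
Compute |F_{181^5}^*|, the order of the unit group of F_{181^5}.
|F_{181^5}^*| = 194264244900

F_{181^5} has 181^5 = 194264244901 elements; its multiplicative group consists of all nonzero elements, so |F_{181^5}^*| = 194264244901 - 1 = 194264244900. (It is cyclic since any finite subgroup of the multiplicative group of a field is cyclic.)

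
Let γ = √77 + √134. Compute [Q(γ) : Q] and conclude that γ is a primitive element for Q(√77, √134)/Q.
[Q(γ) : Q] = 4 (equivalently, Q(γ) = Q(√77, √134))

Obviously Q(γ) ⊆ Q(√77, √134), and [Q(√77, √134):Q] = 4 (since 77, 134 are distinct squarefree integers > 1 with 10318 not a perfect square). To show equality we compute the minimal polynomial of γ. From γ = √77 + √134: γ^2 = 77 + 2√(10318) + 134 = 211 + 2√(10318), so γ^2 - 211 = 2√(10318); squaring, (γ^2 - 211)^2 = 4·10318, i.e. γ^4 - 422γ^2 + 44521 - 41272 = 0, i.e. γ^4 - 422γ^2 + 3249 = 0. So γ is a root of x^4 - 422x^2 + 3249. This polynomial is irreducible over Q: it has no rational root (each ±√77 ± √134 is irrational), and any factorization into two quadratics over Q would force √(10318) ∈ Q (pairing opposite roots) or √77, √134 ∈ Q (other pairings), all impossible. Hence [Q(γ):Q] = 4 = [Q(√77, √134):Q], so Q(γ) = Q(√77, √134).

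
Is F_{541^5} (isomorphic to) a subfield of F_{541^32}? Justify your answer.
No: F_{541^5} is not a subfield of F_{541^32}

F_{p^m} embeds in F_{p^n} iff m | n. Here 5 ∤ 32 (since 32 = 6·5 + 2 with remainder 2 ≠ 0), so F_{541^5} is not a subfield of F_{541^32}. Equivalently: if it were, the tower law would give 5 = [F_{541^5}:F_541] dividing [F_{541^32}:F_541] = 32, contradiction.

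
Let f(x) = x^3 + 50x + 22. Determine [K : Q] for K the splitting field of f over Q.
[K : Q] = 6

By the rational root test, any rational root of the monic integer polynomial f(x) = x^3 + 50x + 22 must be an integer dividing the constant term 22, i.e. one of ±{1, 2, 11, 22}. Evaluating: f(1) = 73, f(-1) = -29, f(2) = 130, f(-2) = -86, f(11) = 1903, f(-11) = -1859, f(22) = 11770, f(-22) = -11726; none is 0, so f has no rational root and is therefore irreducible over Q (a cubic with no linear factor over a field is irreducible). For an irreducible cubic, the Galois group is A_3 or S_3 according as the discriminant disc(f) = -4a^3 - 27b^2 = -4·(50)^3 - 27·(22)^2 = -513068 is or is not a square in Q. Here disc(f) = -513068 is not a perfect square in Q, so the Galois group of f over Q is not contained in A_3 and must be all of S_3. The splitting field has degree |S_3| = 6 over Q, so [K : Q] = 6.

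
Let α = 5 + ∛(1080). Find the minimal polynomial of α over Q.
m_α(x) = x^3 - 15x^2 + 75x - 1205

Set β = α - 5 = ∛(1080), so β^3 = 1080. Then (α - 5)^3 - 1080 = 0, i.e. α is a root of g(x) = (x - 5)^3 - 1080 = x^3 - 15x^2 + 75x - 1205. Since g(x) = h(x - 5) where h(x) = x^3 - 1080, and h is irreducible over Q (because 1080 is not a perfect cube, so h has no rational root, and a monic cubic with no rational root is irreducible), g is also irreducible (irreducibility is preserved under the substitution x → x - 5). Hence m_α(x) = x^3 - 15x^2 + 75x - 1205.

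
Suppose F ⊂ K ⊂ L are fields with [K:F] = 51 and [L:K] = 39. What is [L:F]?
[L:F] = 1989

The tower law says that for any tower of field extensions F ⊂ K ⊂ L with finite degrees, [L:F] = [L:K] · [K:F]. Here this gives [L:F] = 39 · 51 = 1989.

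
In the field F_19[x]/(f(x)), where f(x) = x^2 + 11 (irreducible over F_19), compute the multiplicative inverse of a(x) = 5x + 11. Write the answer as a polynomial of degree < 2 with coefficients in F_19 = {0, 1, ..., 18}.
a(x)^(-1) ≡ 8x + 9 (mod f(x))

Since f is irreducible over F_19, F_19[x]/(f) is a field and a(x) ≠ 0 has an inverse. Apply the extended Euclidean algorithm to f(x) and a(x) in F_19[x]: f(x) = (4x + 14)·a(x) + (9). The last nonzero remainder is the constant 9 = gcd(f, a) in F_19. Back-substituting through the division chain expresses 9 = s(x)·a(x) + t(x)·f(x) with s(x) ≡ 15x + 5 (mod f), so (15x + 5)·a(x) ≡ 9 (mod f). Multiplying by 9^(-1) ≡ 17 in F_19 gives a(x)^(-1) ≡ 17·(15x + 5) ≡ 8x + 9 (mod f). Check: (5x + 11)·(8x + 9) = 2x^2 + 4 ≡ 1 (mod x^2 + 11).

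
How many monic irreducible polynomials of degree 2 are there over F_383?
There are 73153 monic irreducible polynomials of degree 2 over F_383

Each element of F_{383^2} that lies in no proper subfield is a root of exactly one monic irreducible of degree 2 over F_383, and each such polynomial has 2 distinct roots in F_{383^2}. By Möbius inversion the count is N_383(2) = (1/2) Σ_{d|2} μ(2/d) · 383^d = (1/2)(μ(2)·383^1 + μ(1)·383^2) = 146306/2 = 73153.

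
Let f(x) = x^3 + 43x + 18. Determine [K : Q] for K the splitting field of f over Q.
[K : Q] = 6

By the rational root test, any rational root of the monic integer polynomial f(x) = x^3 + 43x + 18 must be an integer dividing the constant term 18, i.e. one of ±{1, 2, 3, 6, 9, 18}. Evaluating: f(1) = 62, f(-1) = -26, f(2) = 112, f(-2) = -76, f(3) = 174, f(-3) = -138, f(6) = 492, f(-6) = -456, f(9) = 1134, f(-9) = -1098, f(18) = 6624, f(-18) = -6588; none is 0, so f has no rational root and is therefore irreducible over Q (a cubic with no linear factor over a field is irreducible). For an irreducible cubic, the Galois group is A_3 or S_3 according as the discriminant disc(f) = -4a^3 - 27b^2 = -4·(43)^3 - 27·(18)^2 = -326776 is or is not a square in Q. Here disc(f) = -326776 is not a perfect square in Q, so the Galois group of f over Q is not contained in A_3 and must be all of S_3. The splitting field has degree |S_3| = 6 over Q, so [K : Q] = 6.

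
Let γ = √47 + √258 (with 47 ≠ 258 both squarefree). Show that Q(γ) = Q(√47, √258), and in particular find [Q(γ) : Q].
[Q(γ) : Q] = 4 (equivalently, Q(γ) = Q(√47, √258))

Obviously Q(γ) ⊆ Q(√47, √258), and [Q(√47, √258):Q] = 4 (since 47, 258 are distinct squarefree integers > 1 with 12126 not a perfect square). To show equality we compute the minimal polynomial of γ. From γ = √47 + √258: γ^2 = 47 + 2√(12126) + 258 = 305 + 2√(12126), so γ^2 - 305 = 2√(12126); squaring, (γ^2 - 305)^2 = 4·12126, i.e. γ^4 - 610γ^2 + 93025 - 48504 = 0, i.e. γ^4 - 610γ^2 + 44521 = 0. So γ is a root of x^4 - 610x^2 + 44521. This polynomial is irreducible over Q: it has no rational root (each ±√47 ± √258 is irrational), and any factorization into two quadratics over Q would force √(12126) ∈ Q (pairing opposite roots) or √47, √258 ∈ Q (other pairings), all impossible. Hence [Q(γ):Q] = 4 = [Q(√47, √258):Q], so Q(γ) = Q(√47, √258).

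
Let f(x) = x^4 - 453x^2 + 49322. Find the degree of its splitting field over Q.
[K : Q] = 4

Solving the quadratic in x^2: x^2 = (453 ± √(453^2 - 4·49322))/2 = (453 ± √7921)/2 = (453 ± 89)/2, giving x^2 = 271 or x^2 = 182. So f(x) = (x^2 - 271)(x^2 - 182) and the roots of f are ±√271, ±√182. Hence the splitting field is K = Q(√271, √182). Since 271 and 182 are distinct squarefree integers > 1, their product 49322 is not a perfect square, so √182 ∉ Q(√271). By the tower law [K:Q] = [Q(√271,√182):Q(√271)] · [Q(√271):Q] = 2 · 2 = 4.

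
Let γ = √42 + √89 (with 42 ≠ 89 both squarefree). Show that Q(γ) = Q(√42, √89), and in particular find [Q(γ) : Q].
[Q(γ) : Q] = 4 (equivalently, Q(γ) = Q(√42, √89))

Obviously Q(γ) ⊆ Q(√42, √89), and [Q(√42, √89):Q] = 4 (since 42, 89 are distinct squarefree integers > 1 with 3738 not a perfect square). To show equality we compute the minimal polynomial of γ. From γ = √42 + √89: γ^2 = 42 + 2√(3738) + 89 = 131 + 2√(3738), so γ^2 - 131 = 2√(3738); squaring, (γ^2 - 131)^2 = 4·3738, i.e. γ^4 - 262γ^2 + 17161 - 14952 = 0, i.e. γ^4 - 262γ^2 + 2209 = 0. So γ is a root of x^4 - 262x^2 + 2209. This polynomial is irreducible over Q: it has no rational root (each ±√42 ± √89 is irrational), and any factorization into two quadratics over Q would force √(3738) ∈ Q (pairing opposite roots) or √42, √89 ∈ Q (other pairings), all impossible. Hence [Q(γ):Q] = 4 = [Q(√42, √89):Q], so Q(γ) = Q(√42, √89).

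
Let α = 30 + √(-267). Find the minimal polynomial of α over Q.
m_α(x) = x^2 - 60x + 1167

From α - 30 = √(-267), squaring gives (α - 30)^2 = -267, i.e. α^2 - 60α + 900 = -267, so α^2 - 60α + 1167 = 0. The discriminant of x^2 - 60x + 1167 is (-60)^2 - 4·(1167) = 3600 - 4668 = -1068, and 4·(-267) is not a perfect square in Q since -267 is squarefree and ≠ 1. Hence x^2 - 60x + 1167 is irreducible over Q and is the minimal polynomial of α.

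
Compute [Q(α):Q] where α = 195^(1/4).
[Q(α):Q] = 4

α is a root of x^4 - 195. By Eisenstein's criterion at the prime p = 3 (which divides the constant term 195 but p^2 = 9 does not, since 195 is squarefree), x^4 - 195 is irreducible over Q. Hence [Q(α):Q] = 4.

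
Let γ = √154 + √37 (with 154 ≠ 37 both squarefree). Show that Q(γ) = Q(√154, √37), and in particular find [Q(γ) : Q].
[Q(γ) : Q] = 4 (equivalently, Q(γ) = Q(√154, √37))

Obviously Q(γ) ⊆ Q(√154, √37), and [Q(√154, √37):Q] = 4 (since 154, 37 are distinct squarefree integers > 1 with 5698 not a perfect square). To show equality we compute the minimal polynomial of γ. From γ = √154 + √37: γ^2 = 154 + 2√(5698) + 37 = 191 + 2√(5698), so γ^2 - 191 = 2√(5698); squaring, (γ^2 - 191)^2 = 4·5698, i.e. γ^4 - 382γ^2 + 36481 - 22792 = 0, i.e. γ^4 - 382γ^2 + 13689 = 0. So γ is a root of x^4 - 382x^2 + 13689. This polynomial is irreducible over Q: it has no rational root (each ±√154 ± √37 is irrational), and any factorization into two quadratics over Q would force √(5698) ∈ Q (pairing opposite roots) or √154, √37 ∈ Q (other pairings), all impossible. Hence [Q(γ):Q] = 4 = [Q(√154, √37):Q], so Q(γ) = Q(√154, √37).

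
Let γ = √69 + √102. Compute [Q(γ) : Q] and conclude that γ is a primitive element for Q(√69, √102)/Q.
[Q(γ) : Q] = 4 (equivalently, Q(γ) = Q(√69, √102))

Obviously Q(γ) ⊆ Q(√69, √102), and [Q(√69, √102):Q] = 4 (since 69, 102 are distinct squarefree integers > 1 with 7038 not a perfect square). To show equality we compute the minimal polynomial of γ. From γ = √69 + √102: γ^2 = 69 + 2√(7038) + 102 = 171 + 2√(7038), so γ^2 - 171 = 2√(7038); squaring, (γ^2 - 171)^2 = 4·7038, i.e. γ^4 - 342γ^2 + 29241 - 28152 = 0, i.e. γ^4 - 342γ^2 + 1089 = 0. So γ is a root of x^4 - 342x^2 + 1089. This polynomial is irreducible over Q: it has no rational root (each ±√69 ± √102 is irrational), and any factorization into two quadratics over Q would force √(7038) ∈ Q (pairing opposite roots) or √69, √102 ∈ Q (other pairings), all impossible. Hence [Q(γ):Q] = 4 = [Q(√69, √102):Q], so Q(γ) = Q(√69, √102).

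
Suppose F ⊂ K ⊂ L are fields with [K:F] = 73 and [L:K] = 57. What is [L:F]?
[L:F] = 4161

The tower law says that for any tower of field extensions F ⊂ K ⊂ L with finite degrees, [L:F] = [L:K] · [K:F]. Here this gives [L:F] = 57 · 73 = 4161.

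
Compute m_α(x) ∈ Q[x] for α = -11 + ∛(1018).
m_α(x) = x^3 + 33x^2 + 363x + 313

Set β = α + 11 = ∛(1018), so β^3 = 1018. Then (α + 11)^3 - 1018 = 0, i.e. α is a root of g(x) = (x + 11)^3 - 1018 = x^3 + 33x^2 + 363x + 313. Since g(x) = h(x + 11) where h(x) = x^3 - 1018, and h is irreducible over Q (because 1018 is not a perfect cube, so h has no rational root, and a monic cubic with no rational root is irreducible), g is also irreducible (irreducibility is preserved under the substitution x → x + 11). Hence m_α(x) = x^3 + 33x^2 + 363x + 313.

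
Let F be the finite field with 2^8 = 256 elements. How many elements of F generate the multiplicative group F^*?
There are φ(255) = 128 primitive elements

F_q^* is cyclic of order q - 1 = 255. A cyclic group of order m has exactly φ(m) generators. Here m = 255 = 3 · 5 · 17, so the number of primitive elements is φ(255) = 128.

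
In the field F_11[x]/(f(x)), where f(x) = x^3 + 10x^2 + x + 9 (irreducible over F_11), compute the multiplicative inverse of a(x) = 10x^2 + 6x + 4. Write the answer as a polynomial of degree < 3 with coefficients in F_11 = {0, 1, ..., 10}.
a(x)^(-1) ≡ 6x^2 + 6x + 2 (mod f(x))

Since f is irreducible over F_11, F_11[x]/(f) is a field and a(x) ≠ 0 has an inverse. Apply the extended Euclidean algorithm to f(x) and a(x) in F_11[x]: f(x) = (10x + 6)·a(x) + (2x + 7);  a(x) = (5x + 2)·(2x + 7) + (1). The last nonzero remainder is the constant 1 = gcd(f, a) in F_11. Back-substituting through the division chain expresses 1 = s(x)·a(x) + t(x)·f(x) with s(x) ≡ 6x^2 + 6x + 2 (mod f), so a(x)^(-1) ≡ s(x) = 6x^2 + 6x + 2 (mod f). Check: (10x^2 + 6x + 4)·(6x^2 + 6x + 2) = 5x^4 + 8x^3 + 3x^2 + 3x + 8 ≡ 1 (mod x^3 + 10x^2 + x + 9).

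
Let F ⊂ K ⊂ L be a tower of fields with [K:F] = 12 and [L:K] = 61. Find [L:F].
[L:F] = 732

The tower law says that for any tower of field extensions F ⊂ K ⊂ L with finite degrees, [L:F] = [L:K] · [K:F]. Here this gives [L:F] = 61 · 12 = 732.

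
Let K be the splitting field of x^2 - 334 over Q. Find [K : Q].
[K : Q] = 2

f(x) = x^2 - 334 factors as (x - √334)(x + √334). The splitting field is K = Q(√334). Since 334 is squarefree and > 1, it is not a perfect square, so x^2 - 334 is irreducible over Q and [Q(√334) : Q] = 2. Hence [K : Q] = 2.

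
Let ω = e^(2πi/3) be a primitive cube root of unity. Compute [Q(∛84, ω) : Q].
[Q(∛84, ω) : Q] = 6

[Q(∛84):Q] = 3 (min poly x^3 - 84, irreducible since 84 is not a perfect cube). [Q(ω):Q] = 2 (min poly x^2 + x + 1). Since Q(∛84) ⊂ R and ω ∉ R, we have ω ∉ Q(∛84), so x^2 + x + 1 remains irreducible over Q(∛84) and [Q(∛84, ω) : Q(∛84)] = 2. By the tower law, [Q(∛84, ω) : Q] = 3 · 2 = 6. (In fact Q(∛84, ω) is the splitting field of x^3 - 84 over Q.)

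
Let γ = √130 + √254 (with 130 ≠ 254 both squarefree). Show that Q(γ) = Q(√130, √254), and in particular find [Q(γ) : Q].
[Q(γ) : Q] = 4 (equivalently, Q(γ) = Q(√130, √254))

Obviously Q(γ) ⊆ Q(√130, √254), and [Q(√130, √254):Q] = 4 (since 130, 254 are distinct squarefree integers > 1 with 33020 not a perfect square). To show equality we compute the minimal polynomial of γ. From γ = √130 + √254: γ^2 = 130 + 2√(33020) + 254 = 384 + 2√(33020), so γ^2 - 384 = 2√(33020); squaring, (γ^2 - 384)^2 = 4·33020, i.e. γ^4 - 768γ^2 + 147456 - 132080 = 0, i.e. γ^4 - 768γ^2 + 15376 = 0. So γ is a root of x^4 - 768x^2 + 15376. This polynomial is irreducible over Q: it has no rational root (each ±√130 ± √254 is irrational), and any factorization into two quadratics over Q would force √(33020) ∈ Q (pairing opposite roots) or √130, √254 ∈ Q (other pairings), all impossible. Hence [Q(γ):Q] = 4 = [Q(√130, √254):Q], so Q(γ) = Q(√130, √254).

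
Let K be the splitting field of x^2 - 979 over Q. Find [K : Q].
[K : Q] = 2

f(x) = x^2 - 979 factors as (x - √979)(x + √979). The splitting field is K = Q(√979). Since 979 is squarefree and > 1, it is not a perfect square, so x^2 - 979 is irreducible over Q and [Q(√979) : Q] = 2. Hence [K : Q] = 2.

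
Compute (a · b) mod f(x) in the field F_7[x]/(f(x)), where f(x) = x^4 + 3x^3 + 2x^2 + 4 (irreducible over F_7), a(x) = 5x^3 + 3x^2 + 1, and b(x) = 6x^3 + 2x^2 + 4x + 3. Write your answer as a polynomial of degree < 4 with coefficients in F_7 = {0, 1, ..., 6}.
a · b ≡ 2x^3 + 4 (mod f(x))

Multiply in F_7[x]: a(x)·b(x) = (5x^3 + 3x^2 + 1)·(6x^3 + 2x^2 + 4x + 3) = 2x^6 + 5x^4 + 5x^3 + 4x^2 + 4x + 3. This has degree ≥ 4, so divide by f(x) over F_7: 2x^6 + 5x^4 + 5x^3 + 4x^2 + 4x + 3 = (2x^2 + x + 5)·(x^4 + 3x^3 + 2x^2 + 4) + (2x^3 + 4). Hence a·b ≡ 2x^3 + 4 (mod f). (F_7[x]/(f) is a field with 7^4 = 2401 elements since f is irreducible of degree 4.)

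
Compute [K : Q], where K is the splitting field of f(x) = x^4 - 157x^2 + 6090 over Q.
[K : Q] = 4

Solving the quadratic in x^2: x^2 = (157 ± √(157^2 - 4·6090))/2 = (157 ± √289)/2 = (157 ± 17)/2, giving x^2 = 70 or x^2 = 87. So f(x) = (x^2 - 70)(x^2 - 87) and the roots of f are ±√70, ±√87. Hence the splitting field is K = Q(√70, √87). Since 70 and 87 are distinct squarefree integers > 1, their product 6090 is not a perfect square, so √87 ∉ Q(√70). By the tower law [K:Q] = [Q(√70,√87):Q(√70)] · [Q(√70):Q] = 2 · 2 = 4.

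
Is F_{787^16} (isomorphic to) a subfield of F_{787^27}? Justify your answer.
No: F_{787^16} is not a subfield of F_{787^27}

F_{p^m} embeds in F_{p^n} iff m | n. Here 16 ∤ 27 (since 27 = 1·16 + 11 with remainder 11 ≠ 0), so F_{787^16} is not a subfield of F_{787^27}. Equivalently: if it were, the tower law would give 16 = [F_{787^16}:F_787] dividing [F_{787^27}:F_787] = 27, contradiction.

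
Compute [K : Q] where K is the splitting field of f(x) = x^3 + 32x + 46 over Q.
[K : Q] = 6

By the rational root test, any rational root of the monic integer polynomial f(x) = x^3 + 32x + 46 must be an integer dividing the constant term 46, i.e. one of ±{1, 2, 23, 46}. Evaluating: f(1) = 79, f(-1) = 13, f(2) = 118, f(-2) = -26, f(23) = 12949, f(-23) = -12857, f(46) = 98854, f(-46) = -98762; none is 0, so f has no rational root and is therefore irreducible over Q (a cubic with no linear factor over a field is irreducible). For an irreducible cubic, the Galois group is A_3 or S_3 according as the discriminant disc(f) = -4a^3 - 27b^2 = -4·(32)^3 - 27·(46)^2 = -188204 is or is not a square in Q. Here disc(f) = -188204 is not a perfect square in Q, so the Galois group of f over Q is not contained in A_3 and must be all of S_3. The splitting field has degree |S_3| = 6 over Q, so [K : Q] = 6.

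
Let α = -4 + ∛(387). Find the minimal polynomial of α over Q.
m_α(x) = x^3 + 12x^2 + 48x - 323

Set β = α + 4 = ∛(387), so β^3 = 387. Then (α + 4)^3 - 387 = 0, i.e. α is a root of g(x) = (x + 4)^3 - 387 = x^3 + 12x^2 + 48x - 323. Since g(x) = h(x + 4) where h(x) = x^3 - 387, and h is irreducible over Q (because 387 is not a perfect cube, so h has no rational root, and a monic cubic with no rational root is irreducible), g is also irreducible (irreducibility is preserved under the substitution x → x + 4). Hence m_α(x) = x^3 + 12x^2 + 48x - 323.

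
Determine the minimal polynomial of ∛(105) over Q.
m_α(x) = x^3 - 105

α satisfies α^3 = 105, so x^3 - 105 annihilates α. By the rational root test, a rational root p/q (in lowest terms) of x^3 - 105 would satisfy p^3 = 105 q^3, forcing q = 1 and p^3 = 105; but 105 is not a perfect cube, contradiction. A monic cubic over Q with no rational root is irreducible (any nontrivial factorization would include a linear factor). Hence x^3 - 105 is the minimal polynomial of α, and in particular [Q(α):Q] = 3.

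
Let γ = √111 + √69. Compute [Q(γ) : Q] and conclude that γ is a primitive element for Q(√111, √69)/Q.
[Q(γ) : Q] = 4 (equivalently, Q(γ) = Q(√111, √69))

Obviously Q(γ) ⊆ Q(√111, √69), and [Q(√111, √69):Q] = 4 (since 111, 69 are distinct squarefree integers > 1 with 7659 not a perfect square). To show equality we compute the minimal polynomial of γ. From γ = √111 + √69: γ^2 = 111 + 2√(7659) + 69 = 180 + 2√(7659), so γ^2 - 180 = 2√(7659); squaring, (γ^2 - 180)^2 = 4·7659, i.e. γ^4 - 360γ^2 + 32400 - 30636 = 0, i.e. γ^4 - 360γ^2 + 1764 = 0. So γ is a root of x^4 - 360x^2 + 1764. This polynomial is irreducible over Q: it has no rational root (each ±√111 ± √69 is irrational), and any factorization into two quadratics over Q would force √(7659) ∈ Q (pairing opposite roots) or √111, √69 ∈ Q (other pairings), all impossible. Hence [Q(γ):Q] = 4 = [Q(√111, √69):Q], so Q(γ) = Q(√111, √69).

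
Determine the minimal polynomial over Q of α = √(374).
m_α(x) = x^2 - 374

α satisfies α^2 - 374 = 0, so x^2 - 374 annihilates α. Since d = 374 is squarefree and ≠ 1, it is not a perfect square in Q, so x^2 - 374 has no rational root and is therefore irreducible over Q (a degree-2 polynomial over a field is irreducible iff it has no root). Hence m_α(x) = x^2 - 374.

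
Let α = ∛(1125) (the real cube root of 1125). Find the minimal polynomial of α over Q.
m_α(x) = x^3 - 1125

α satisfies α^3 = 1125, so x^3 - 1125 annihilates α. By the rational root test, a rational root p/q (in lowest terms) of x^3 - 1125 would satisfy p^3 = 1125 q^3, forcing q = 1 and p^3 = 1125; but 1125 is not a perfect cube, contradiction. A monic cubic over Q with no rational root is irreducible (any nontrivial factorization would include a linear factor). Hence x^3 - 1125 is the minimal polynomial of α, and in particular [Q(α):Q] = 3.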